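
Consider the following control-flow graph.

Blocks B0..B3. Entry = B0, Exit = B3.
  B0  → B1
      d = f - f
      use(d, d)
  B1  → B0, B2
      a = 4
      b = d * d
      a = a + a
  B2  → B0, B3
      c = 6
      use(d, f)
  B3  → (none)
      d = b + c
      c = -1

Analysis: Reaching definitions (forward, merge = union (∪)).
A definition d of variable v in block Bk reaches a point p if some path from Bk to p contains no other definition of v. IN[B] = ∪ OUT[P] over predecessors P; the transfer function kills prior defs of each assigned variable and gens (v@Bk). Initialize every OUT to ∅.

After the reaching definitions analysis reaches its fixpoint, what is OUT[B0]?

Fixpoint table:
  B0:  IN={a@B1, b@B1, c@B2, d@B0}  OUT={a@B1, b@B1, c@B2, d@B0}
  B1:  IN={a@B1, b@B1, c@B2, d@B0}  OUT={a@B1, b@B1, c@B2, d@B0}
  B2:  IN={a@B1, b@B1, c@B2, d@B0}  OUT={a@B1, b@B1, c@B2, d@B0}
  B3:  IN={a@B1, b@B1, c@B2, d@B0}  OUT={a@B1, b@B1, c@B3, d@B3}

Merge at B0 (entry node, so the boundary value {} is joined with the incoming edge(s)): IN[B0] = {} ⊔ OUT[B1] ⊔ OUT[B2] = {a@B1, b@B1, c@B2, d@B0}
Applying B0's transfer function to that IN value gives OUT[B0] (row B0 above).

Answer: {a@B1, b@B1, c@B2, d@B0}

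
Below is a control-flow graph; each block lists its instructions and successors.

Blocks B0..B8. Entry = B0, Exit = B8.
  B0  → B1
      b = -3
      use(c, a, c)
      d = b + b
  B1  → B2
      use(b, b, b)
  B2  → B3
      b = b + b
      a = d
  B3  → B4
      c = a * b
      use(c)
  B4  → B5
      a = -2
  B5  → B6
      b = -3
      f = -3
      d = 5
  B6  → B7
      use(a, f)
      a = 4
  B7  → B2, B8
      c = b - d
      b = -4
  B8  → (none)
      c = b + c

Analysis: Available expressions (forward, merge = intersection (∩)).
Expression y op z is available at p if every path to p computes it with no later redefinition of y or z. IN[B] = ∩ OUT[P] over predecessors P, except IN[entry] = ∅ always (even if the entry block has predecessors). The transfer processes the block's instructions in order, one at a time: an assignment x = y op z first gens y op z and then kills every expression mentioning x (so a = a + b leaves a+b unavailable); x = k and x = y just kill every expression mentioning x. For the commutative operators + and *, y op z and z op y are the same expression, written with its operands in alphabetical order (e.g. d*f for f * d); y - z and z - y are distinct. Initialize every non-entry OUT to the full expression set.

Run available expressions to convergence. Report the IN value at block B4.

Answer: {a*b}

Trace:
Fixpoint table:
  B0:   IN={}   OUT={b+b}
  B1:   IN={b+b}   OUT={b+b}
  B2:   IN={}   OUT={}
  B3:   IN={}   OUT={a*b}
  B4:   IN={a*b}   OUT={}
  B5:   IN={}   OUT={}
  B6:   IN={}   OUT={}
  B7:   IN={}   OUT={}
  B8:   IN={}   OUT={}

Merge at B4: IN[B4] = OUT[B3] = {a*b}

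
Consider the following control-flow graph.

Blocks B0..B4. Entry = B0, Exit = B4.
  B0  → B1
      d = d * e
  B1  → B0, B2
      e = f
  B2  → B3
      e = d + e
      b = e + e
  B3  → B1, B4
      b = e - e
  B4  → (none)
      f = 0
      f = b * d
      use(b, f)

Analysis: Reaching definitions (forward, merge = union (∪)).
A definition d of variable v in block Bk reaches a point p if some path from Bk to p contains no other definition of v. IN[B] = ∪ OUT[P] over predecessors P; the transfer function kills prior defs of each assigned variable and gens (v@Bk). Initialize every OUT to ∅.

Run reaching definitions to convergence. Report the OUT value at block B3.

Converged values:
  B0: | IN={b@B3, d@B0, e@B1} | OUT={b@B3, d@B0, e@B1}
  B1: | IN={b@B3, d@B0, e@B1, e@B2} | OUT={b@B3, d@B0, e@B1}
  B2: | IN={b@B3, d@B0, e@B1} | OUT={b@B2, d@B0, e@B2}
  B3: | IN={b@B2, d@B0, e@B2} | OUT={b@B3, d@B0, e@B2}
  B4: | IN={b@B3, d@B0, e@B2} | OUT={b@B3, d@B0, e@B2, f@B4}

Merge at B3: IN[B3] = OUT[B2] = {b@B2, d@B0, e@B2}
Applying B3's transfer function to that IN value gives OUT[B3] (row B3 above).

Answer: {b@B3, d@B0, e@B2}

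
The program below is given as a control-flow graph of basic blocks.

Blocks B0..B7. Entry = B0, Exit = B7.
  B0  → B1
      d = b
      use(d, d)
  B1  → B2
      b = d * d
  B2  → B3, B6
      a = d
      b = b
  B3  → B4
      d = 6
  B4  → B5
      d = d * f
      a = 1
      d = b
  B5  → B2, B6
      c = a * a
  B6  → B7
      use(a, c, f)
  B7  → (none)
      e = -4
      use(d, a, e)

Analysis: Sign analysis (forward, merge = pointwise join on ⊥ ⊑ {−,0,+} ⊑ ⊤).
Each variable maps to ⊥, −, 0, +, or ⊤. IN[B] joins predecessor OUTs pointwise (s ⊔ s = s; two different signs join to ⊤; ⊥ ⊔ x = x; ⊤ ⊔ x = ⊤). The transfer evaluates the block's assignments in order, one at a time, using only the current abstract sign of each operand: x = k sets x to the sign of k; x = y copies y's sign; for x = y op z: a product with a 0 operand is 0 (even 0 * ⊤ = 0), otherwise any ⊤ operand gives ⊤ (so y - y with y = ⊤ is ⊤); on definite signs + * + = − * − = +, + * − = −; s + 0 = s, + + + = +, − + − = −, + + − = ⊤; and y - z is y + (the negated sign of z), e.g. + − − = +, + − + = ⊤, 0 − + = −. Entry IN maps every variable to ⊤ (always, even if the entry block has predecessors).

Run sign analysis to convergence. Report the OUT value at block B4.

Answer: {a: +, b: ⊤, c: ⊤, d: ⊤, e: ⊤, f: ⊤}

Trace:
Converged values:
  B0: | IN=(all ⊤) | OUT=(all ⊤)
  B1: | IN=(all ⊤) | OUT=(all ⊤)
  B2: | IN=(all ⊤) | OUT=(all ⊤)
  B3: | IN=(all ⊤) | OUT={d:+; rest ⊤}
  B4: | IN={d:+; rest ⊤} | OUT={a:+; rest ⊤}
  B5: | IN={a:+; rest ⊤} | OUT={a:+, c:+; rest ⊤}
  B6: | IN=(all ⊤) | OUT=(all ⊤)
  B7: | IN=(all ⊤) | OUT={e:-; rest ⊤}

Merge at B4: IN[B4] = OUT[B3] = {a: ⊤, b: ⊤, c: ⊤, d: +, e: ⊤, f: ⊤}
Applying B4's transfer function to that IN value gives OUT[B4] (row B4 above).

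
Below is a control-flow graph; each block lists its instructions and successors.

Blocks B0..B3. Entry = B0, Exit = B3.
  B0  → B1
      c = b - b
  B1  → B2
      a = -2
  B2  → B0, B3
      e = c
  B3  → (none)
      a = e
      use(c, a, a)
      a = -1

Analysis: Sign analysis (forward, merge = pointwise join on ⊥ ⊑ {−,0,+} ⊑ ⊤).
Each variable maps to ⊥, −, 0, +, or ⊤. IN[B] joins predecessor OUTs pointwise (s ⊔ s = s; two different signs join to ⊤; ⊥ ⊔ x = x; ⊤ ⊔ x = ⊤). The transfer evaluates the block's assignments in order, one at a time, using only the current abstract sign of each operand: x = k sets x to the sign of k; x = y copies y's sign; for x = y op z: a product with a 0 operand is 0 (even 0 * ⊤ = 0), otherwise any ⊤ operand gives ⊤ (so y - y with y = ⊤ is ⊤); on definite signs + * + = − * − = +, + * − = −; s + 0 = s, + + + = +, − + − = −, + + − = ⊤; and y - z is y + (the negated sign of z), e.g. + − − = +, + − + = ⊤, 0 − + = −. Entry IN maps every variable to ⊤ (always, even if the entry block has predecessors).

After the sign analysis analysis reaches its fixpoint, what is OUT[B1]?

Fixpoint table:
  B0:  IN=(all ⊤)  OUT=(all ⊤)
  B1:  IN=(all ⊤)  OUT={a:-; rest ⊤}
  B2:  IN={a:-; rest ⊤}  OUT={a:-; rest ⊤}
  B3:  IN={a:-; rest ⊤}  OUT={a:-; rest ⊤}

Merge at B1: IN[B1] = OUT[B0] = {a: ⊤, b: ⊤, c: ⊤, d: ⊤, e: ⊤, f: ⊤}
Applying B1's transfer function to that IN value gives OUT[B1] (row B1 above).

Answer: {a: -, b: ⊤, c: ⊤, d: ⊤, e: ⊤, f: ⊤}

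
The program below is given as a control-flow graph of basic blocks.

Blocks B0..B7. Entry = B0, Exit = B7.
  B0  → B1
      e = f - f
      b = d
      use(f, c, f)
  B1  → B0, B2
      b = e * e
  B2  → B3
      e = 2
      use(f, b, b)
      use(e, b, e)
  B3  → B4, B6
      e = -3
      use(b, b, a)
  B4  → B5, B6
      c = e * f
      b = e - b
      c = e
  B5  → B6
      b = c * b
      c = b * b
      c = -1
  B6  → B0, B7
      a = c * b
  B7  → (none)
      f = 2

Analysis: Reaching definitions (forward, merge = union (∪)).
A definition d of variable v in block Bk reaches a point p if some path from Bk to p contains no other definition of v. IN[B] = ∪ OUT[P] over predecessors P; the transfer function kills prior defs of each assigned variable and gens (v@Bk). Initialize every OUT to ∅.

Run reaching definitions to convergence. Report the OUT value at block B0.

Answer: {a@B6, b@B0, c@B4, c@B5, e@B0}

Trace:
Fixpoint table:
  B0:   IN={a@B6, b@B1, b@B4, b@B5, c@B4, c@B5, e@B0, e@B3}   OUT={a@B6, b@B0, c@B4, c@B5, e@B0}
  B1:   IN={a@B6, b@B0, c@B4, c@B5, e@B0}   OUT={a@B6, b@B1, c@B4, c@B5, e@B0}
  B2:   IN={a@B6, b@B1, c@B4, c@B5, e@B0}   OUT={a@B6, b@B1, c@B4, c@B5, e@B2}
  B3:   IN={a@B6, b@B1, c@B4, c@B5, e@B2}   OUT={a@B6, b@B1, c@B4, c@B5, e@B3}
  B4:   IN={a@B6, b@B1, c@B4, c@B5, e@B3}   OUT={a@B6, b@B4, c@B4, e@B3}
  B5:   IN={a@B6, b@B4, c@B4, e@B3}   OUT={a@B6, b@B5, c@B5, e@B3}
  B6:   IN={a@B6, b@B1, b@B4, b@B5, c@B4, c@B5, e@B3}   OUT={a@B6, b@B1, b@B4, b@B5, c@B4, c@B5, e@B3}
  B7:   IN={a@B6, b@B1, b@B4, b@B5, c@B4, c@B5, e@B3}   OUT={a@B6, b@B1, b@B4, b@B5, c@B4, c@B5, e@B3, f@B7}

Merge at B0 (entry node, so the boundary value {} is joined with the incoming edge(s)): IN[B0] = {} ⊔ OUT[B1] ⊔ OUT[B6] = {a@B6, b@B1, b@B4, b@B5, c@B4, c@B5, e@B0, e@B3}
Applying B0's transfer function to that IN value gives OUT[B0] (row B0 above).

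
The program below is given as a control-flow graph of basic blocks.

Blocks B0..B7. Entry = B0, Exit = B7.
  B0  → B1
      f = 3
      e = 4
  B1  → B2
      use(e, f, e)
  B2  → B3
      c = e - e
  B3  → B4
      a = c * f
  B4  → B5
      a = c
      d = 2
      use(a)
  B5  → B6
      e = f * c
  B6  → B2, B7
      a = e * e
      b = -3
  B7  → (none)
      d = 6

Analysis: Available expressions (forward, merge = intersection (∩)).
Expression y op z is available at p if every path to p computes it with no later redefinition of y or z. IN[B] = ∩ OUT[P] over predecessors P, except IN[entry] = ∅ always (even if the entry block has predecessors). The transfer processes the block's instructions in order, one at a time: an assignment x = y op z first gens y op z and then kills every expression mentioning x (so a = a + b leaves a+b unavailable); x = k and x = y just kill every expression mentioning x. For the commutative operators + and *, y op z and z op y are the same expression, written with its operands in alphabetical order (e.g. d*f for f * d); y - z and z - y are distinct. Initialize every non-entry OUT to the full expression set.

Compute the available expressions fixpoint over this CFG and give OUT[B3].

Fixpoint table:
  B0:  IN={}  OUT={}
  B1:  IN={}  OUT={}
  B2:  IN={}  OUT={e-e}
  B3:  IN={e-e}  OUT={c*f, e-e}
  B4:  IN={c*f, e-e}  OUT={c*f, e-e}
  B5:  IN={c*f, e-e}  OUT={c*f}
  B6:  IN={c*f}  OUT={c*f, e*e}
  B7:  IN={c*f, e*e}  OUT={c*f, e*e}

Merge at B3: IN[B3] = OUT[B2] = {e-e}
Applying B3's transfer function to that IN value gives OUT[B3] (row B3 above).

Answer: {c*f, e-e}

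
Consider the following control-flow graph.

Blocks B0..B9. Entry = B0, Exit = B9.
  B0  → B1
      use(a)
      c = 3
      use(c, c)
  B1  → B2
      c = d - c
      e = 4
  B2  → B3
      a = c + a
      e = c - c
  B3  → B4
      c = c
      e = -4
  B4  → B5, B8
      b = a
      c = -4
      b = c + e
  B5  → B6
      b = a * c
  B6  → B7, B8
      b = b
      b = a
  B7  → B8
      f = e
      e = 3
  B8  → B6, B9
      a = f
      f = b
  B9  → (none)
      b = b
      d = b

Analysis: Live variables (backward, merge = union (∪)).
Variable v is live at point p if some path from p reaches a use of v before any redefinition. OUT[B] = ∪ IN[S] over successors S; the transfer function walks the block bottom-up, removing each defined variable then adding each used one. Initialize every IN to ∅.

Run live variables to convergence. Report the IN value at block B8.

Answer: {b, e, f}

Derivation:
Fixpoint table:
  B0:   IN={a, d, f}   OUT={a, c, d, f}
  B1:   IN={a, c, d, f}   OUT={a, c, f}
  B2:   IN={a, c, f}   OUT={a, c, f}
  B3:   IN={a, c, f}   OUT={a, e, f}
  B4:   IN={a, e, f}   OUT={a, b, c, e, f}
  B5:   IN={a, c, e, f}   OUT={a, b, e, f}
  B6:   IN={a, b, e, f}   OUT={b, e, f}
  B7:   IN={b, e}   OUT={b, e, f}
  B8:   IN={b, e, f}   OUT={a, b, e, f}
  B9:   IN={b}   OUT={}

Merge at B8: OUT[B8] = IN[B6] ⊔ IN[B9] = {a, b, e, f}
Applying B8's transfer function to that OUT value gives IN[B8] (row B8 above).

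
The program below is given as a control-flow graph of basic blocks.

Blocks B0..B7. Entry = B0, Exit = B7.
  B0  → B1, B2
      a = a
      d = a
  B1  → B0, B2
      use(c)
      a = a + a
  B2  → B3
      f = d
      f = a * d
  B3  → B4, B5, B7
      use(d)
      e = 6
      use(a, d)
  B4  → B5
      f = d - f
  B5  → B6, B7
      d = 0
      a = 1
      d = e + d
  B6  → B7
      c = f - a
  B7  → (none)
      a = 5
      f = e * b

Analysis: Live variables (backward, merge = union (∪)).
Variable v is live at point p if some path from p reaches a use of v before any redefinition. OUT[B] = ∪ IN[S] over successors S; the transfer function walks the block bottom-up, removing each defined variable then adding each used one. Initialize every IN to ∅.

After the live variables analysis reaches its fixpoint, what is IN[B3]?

Per-block solution:
  B0:   IN={a, b, c}   OUT={a, b, c, d}
  B1:   IN={a, b, c, d}   OUT={a, b, c, d}
  B2:   IN={a, b, d}   OUT={a, b, d, f}
  B3:   IN={a, b, d, f}   OUT={b, d, e, f}
  B4:   IN={b, d, e, f}   OUT={b, e, f}
  B5:   IN={b, e, f}   OUT={a, b, e, f}
  B6:   IN={a, b, e, f}   OUT={b, e}
  B7:   IN={b, e}   OUT={}

Merge at B3: OUT[B3] = IN[B4] ⊔ IN[B5] ⊔ IN[B7] = {b, d, e, f}
Applying B3's transfer function to that OUT value gives IN[B3] (row B3 above).

Answer: {a, b, d, f}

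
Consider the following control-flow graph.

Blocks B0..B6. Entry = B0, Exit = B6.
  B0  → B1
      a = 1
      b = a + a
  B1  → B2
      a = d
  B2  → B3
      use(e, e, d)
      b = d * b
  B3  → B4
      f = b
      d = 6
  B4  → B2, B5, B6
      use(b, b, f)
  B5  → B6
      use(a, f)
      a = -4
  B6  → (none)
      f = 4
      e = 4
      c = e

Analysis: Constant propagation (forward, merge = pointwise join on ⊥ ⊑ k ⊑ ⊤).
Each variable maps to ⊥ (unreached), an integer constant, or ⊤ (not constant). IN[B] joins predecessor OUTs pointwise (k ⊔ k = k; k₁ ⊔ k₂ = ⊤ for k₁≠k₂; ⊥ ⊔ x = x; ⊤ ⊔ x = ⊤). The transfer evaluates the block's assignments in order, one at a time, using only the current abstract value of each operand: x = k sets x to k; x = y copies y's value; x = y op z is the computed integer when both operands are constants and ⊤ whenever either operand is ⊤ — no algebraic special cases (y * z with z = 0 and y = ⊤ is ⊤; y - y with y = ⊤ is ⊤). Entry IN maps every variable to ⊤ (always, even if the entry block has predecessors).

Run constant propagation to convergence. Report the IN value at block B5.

Answer: {a: ⊤, b: ⊤, c: ⊤, d: 6, e: ⊤, f: ⊤}

Derivation:
Converged values:
  B0:   IN=(all ⊤)   OUT={a:1, b:2; rest ⊤}
  B1:   IN={a:1, b:2; rest ⊤}   OUT={b:2; rest ⊤}
  B2:   IN=(all ⊤)   OUT=(all ⊤)
  B3:   IN=(all ⊤)   OUT={d:6; rest ⊤}
  B4:   IN={d:6; rest ⊤}   OUT={d:6; rest ⊤}
  B5:   IN={d:6; rest ⊤}   OUT={a:-4, d:6; rest ⊤}
  B6:   IN={d:6; rest ⊤}   OUT={c:4, d:6, e:4, f:4; rest ⊤}

Merge at B5: IN[B5] = OUT[B4] = {a: ⊤, b: ⊤, c: ⊤, d: 6, e: ⊤, f: ⊤}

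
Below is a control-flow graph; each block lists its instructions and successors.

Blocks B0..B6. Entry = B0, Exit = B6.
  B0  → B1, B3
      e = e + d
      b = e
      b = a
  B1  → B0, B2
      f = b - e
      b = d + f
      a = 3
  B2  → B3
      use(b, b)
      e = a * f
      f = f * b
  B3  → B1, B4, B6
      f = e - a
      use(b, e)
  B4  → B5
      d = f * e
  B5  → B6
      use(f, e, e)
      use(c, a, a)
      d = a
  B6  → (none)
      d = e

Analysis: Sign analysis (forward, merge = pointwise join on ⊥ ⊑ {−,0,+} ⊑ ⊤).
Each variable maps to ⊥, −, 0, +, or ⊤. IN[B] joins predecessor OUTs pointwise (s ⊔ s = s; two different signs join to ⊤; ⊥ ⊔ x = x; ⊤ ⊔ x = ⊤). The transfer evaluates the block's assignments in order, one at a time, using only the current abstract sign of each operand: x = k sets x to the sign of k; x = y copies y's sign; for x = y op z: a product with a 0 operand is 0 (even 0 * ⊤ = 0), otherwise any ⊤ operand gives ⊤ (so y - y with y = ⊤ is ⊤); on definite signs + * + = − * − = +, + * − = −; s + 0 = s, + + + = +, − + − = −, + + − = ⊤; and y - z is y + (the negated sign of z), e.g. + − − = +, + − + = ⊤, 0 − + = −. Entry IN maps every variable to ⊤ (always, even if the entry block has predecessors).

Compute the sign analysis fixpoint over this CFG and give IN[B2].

Converged values:
  B0:   IN=(all ⊤)   OUT=(all ⊤)
  B1:   IN=(all ⊤)   OUT={a:+; rest ⊤}
  B2:   IN={a:+; rest ⊤}   OUT={a:+; rest ⊤}
  B3:   IN=(all ⊤)   OUT=(all ⊤)
  B4:   IN=(all ⊤)   OUT=(all ⊤)
  B5:   IN=(all ⊤)   OUT=(all ⊤)
  B6:   IN=(all ⊤)   OUT=(all ⊤)

Merge at B2: IN[B2] = OUT[B1] = {a: +, b: ⊤, c: ⊤, d: ⊤, e: ⊤, f: ⊤}

Answer: {a: +, b: ⊤, c: ⊤, d: ⊤, e: ⊤, f: ⊤}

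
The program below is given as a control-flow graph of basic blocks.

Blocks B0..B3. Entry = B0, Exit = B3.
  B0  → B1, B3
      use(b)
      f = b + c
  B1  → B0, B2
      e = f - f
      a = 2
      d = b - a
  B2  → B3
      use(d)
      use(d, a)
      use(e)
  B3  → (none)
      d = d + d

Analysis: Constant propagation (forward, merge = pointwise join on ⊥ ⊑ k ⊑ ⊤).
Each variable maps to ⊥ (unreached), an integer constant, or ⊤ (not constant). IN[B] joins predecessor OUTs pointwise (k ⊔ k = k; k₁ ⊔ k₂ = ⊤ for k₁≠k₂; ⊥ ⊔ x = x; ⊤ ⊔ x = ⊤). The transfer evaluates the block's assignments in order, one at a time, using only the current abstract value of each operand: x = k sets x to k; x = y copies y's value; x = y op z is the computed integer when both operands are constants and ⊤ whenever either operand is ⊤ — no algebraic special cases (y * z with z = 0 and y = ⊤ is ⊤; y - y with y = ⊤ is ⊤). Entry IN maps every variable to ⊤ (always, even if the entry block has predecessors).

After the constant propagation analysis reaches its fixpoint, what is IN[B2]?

Answer: {a: 2, b: ⊤, c: ⊤, d: ⊤, e: ⊤, f: ⊤}

Derivation:
Converged values:
  B0:  IN=(all ⊤)  OUT=(all ⊤)
  B1:  IN=(all ⊤)  OUT={a:2; rest ⊤}
  B2:  IN={a:2; rest ⊤}  OUT={a:2; rest ⊤}
  B3:  IN=(all ⊤)  OUT=(all ⊤)

Merge at B2: IN[B2] = OUT[B1] = {a: 2, b: ⊤, c: ⊤, d: ⊤, e: ⊤, f: ⊤}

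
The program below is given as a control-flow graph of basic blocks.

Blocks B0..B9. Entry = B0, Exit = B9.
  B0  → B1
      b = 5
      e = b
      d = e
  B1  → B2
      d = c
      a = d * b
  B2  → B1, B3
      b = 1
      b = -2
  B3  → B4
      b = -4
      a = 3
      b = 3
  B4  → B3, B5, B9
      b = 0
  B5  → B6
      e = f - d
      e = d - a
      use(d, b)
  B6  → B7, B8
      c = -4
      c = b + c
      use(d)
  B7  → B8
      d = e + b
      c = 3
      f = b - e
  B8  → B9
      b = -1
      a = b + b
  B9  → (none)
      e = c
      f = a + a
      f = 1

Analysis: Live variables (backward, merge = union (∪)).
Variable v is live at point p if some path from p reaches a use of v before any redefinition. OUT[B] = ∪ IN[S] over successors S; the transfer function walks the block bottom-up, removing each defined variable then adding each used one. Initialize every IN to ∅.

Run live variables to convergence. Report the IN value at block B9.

Answer: {a, c}

Working:
Fixpoint table:
  B0:   IN={c, f}   OUT={b, c, f}
  B1:   IN={b, c, f}   OUT={c, d, f}
  B2:   IN={c, d, f}   OUT={b, c, d, f}
  B3:   IN={c, d, f}   OUT={a, c, d, f}
  B4:   IN={a, c, d, f}   OUT={a, b, c, d, f}
  B5:   IN={a, b, d, f}   OUT={b, d, e}
  B6:   IN={b, d, e}   OUT={b, c, e}
  B7:   IN={b, e}   OUT={c}
  B8:   IN={c}   OUT={a, c}
  B9:   IN={a, c}   OUT={}

B9 is the boundary node: OUT[B9] = {}
Applying B9's transfer function to that OUT value gives IN[B9] (row B9 above).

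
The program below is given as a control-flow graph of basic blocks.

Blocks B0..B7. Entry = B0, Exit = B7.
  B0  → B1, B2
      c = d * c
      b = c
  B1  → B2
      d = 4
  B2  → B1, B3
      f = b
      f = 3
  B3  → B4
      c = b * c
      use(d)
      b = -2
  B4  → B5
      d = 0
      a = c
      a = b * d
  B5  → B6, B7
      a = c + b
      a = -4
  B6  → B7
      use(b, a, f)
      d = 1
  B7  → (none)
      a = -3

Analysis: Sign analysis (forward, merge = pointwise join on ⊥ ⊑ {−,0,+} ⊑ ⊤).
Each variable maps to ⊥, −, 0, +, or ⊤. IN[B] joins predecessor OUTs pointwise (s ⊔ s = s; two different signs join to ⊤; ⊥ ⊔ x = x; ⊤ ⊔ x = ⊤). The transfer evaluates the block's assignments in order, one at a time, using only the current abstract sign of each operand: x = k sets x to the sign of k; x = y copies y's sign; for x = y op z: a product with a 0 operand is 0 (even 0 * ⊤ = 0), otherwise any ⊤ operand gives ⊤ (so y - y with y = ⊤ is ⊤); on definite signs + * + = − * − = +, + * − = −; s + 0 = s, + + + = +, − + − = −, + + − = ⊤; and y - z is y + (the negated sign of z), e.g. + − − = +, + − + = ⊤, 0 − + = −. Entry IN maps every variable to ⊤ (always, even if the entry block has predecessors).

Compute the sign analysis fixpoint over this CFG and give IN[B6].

Answer: {a: -, b: -, c: ⊤, d: 0, e: ⊤, f: +}

Trace:
Per-block solution:
  B0:   IN=(all ⊤)   OUT=(all ⊤)
  B1:   IN=(all ⊤)   OUT={d:+; rest ⊤}
  B2:   IN=(all ⊤)   OUT={f:+; rest ⊤}
  B3:   IN={f:+; rest ⊤}   OUT={b:-, f:+; rest ⊤}
  B4:   IN={b:-, f:+; rest ⊤}   OUT={a:0, b:-, d:0, f:+; rest ⊤}
  B5:   IN={a:0, b:-, d:0, f:+; rest ⊤}   OUT={a:-, b:-, d:0, f:+; rest ⊤}
  B6:   IN={a:-, b:-, d:0, f:+; rest ⊤}   OUT={a:-, b:-, d:+, f:+; rest ⊤}
  B7:   IN={a:-, b:-, f:+; rest ⊤}   OUT={a:-, b:-, f:+; rest ⊤}

Merge at B6: IN[B6] = OUT[B5] = {a: -, b: -, c: ⊤, d: 0, e: ⊤, f: +}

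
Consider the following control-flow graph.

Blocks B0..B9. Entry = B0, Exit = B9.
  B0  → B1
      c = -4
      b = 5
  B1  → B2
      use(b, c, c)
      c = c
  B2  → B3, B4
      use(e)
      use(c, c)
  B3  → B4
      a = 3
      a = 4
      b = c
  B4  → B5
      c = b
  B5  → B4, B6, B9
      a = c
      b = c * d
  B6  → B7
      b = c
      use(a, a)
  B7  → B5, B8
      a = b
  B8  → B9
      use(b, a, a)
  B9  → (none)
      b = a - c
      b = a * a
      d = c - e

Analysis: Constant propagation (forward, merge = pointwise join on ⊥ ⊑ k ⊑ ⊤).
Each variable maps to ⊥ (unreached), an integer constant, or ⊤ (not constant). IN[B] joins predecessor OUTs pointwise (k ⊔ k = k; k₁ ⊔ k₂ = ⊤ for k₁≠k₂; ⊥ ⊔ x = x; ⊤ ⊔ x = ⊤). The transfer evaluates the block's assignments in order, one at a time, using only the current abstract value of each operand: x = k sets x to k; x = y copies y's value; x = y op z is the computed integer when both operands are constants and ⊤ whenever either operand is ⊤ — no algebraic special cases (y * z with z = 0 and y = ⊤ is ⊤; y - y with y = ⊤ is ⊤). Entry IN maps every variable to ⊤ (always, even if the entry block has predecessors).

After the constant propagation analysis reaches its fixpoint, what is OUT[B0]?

Fixpoint table:
  B0: | IN=(all ⊤) | OUT={b:5, c:-4; rest ⊤}
  B1: | IN={b:5, c:-4; rest ⊤} | OUT={b:5, c:-4; rest ⊤}
  B2: | IN={b:5, c:-4; rest ⊤} | OUT={b:5, c:-4; rest ⊤}
  B3: | IN={b:5, c:-4; rest ⊤} | OUT={a:4, b:-4, c:-4; rest ⊤}
  B4: | IN=(all ⊤) | OUT=(all ⊤)
  B5: | IN=(all ⊤) | OUT=(all ⊤)
  B6: | IN=(all ⊤) | OUT=(all ⊤)
  B7: | IN=(all ⊤) | OUT=(all ⊤)
  B8: | IN=(all ⊤) | OUT=(all ⊤)
  B9: | IN=(all ⊤) | OUT=(all ⊤)

B0 is the boundary node: IN[B0] = {a: ⊤, b: ⊤, c: ⊤, d: ⊤, e: ⊤, f: ⊤}
Applying B0's transfer function to that IN value gives OUT[B0] (row B0 above).

Answer: {a: ⊤, b: 5, c: -4, d: ⊤, e: ⊤, f: ⊤}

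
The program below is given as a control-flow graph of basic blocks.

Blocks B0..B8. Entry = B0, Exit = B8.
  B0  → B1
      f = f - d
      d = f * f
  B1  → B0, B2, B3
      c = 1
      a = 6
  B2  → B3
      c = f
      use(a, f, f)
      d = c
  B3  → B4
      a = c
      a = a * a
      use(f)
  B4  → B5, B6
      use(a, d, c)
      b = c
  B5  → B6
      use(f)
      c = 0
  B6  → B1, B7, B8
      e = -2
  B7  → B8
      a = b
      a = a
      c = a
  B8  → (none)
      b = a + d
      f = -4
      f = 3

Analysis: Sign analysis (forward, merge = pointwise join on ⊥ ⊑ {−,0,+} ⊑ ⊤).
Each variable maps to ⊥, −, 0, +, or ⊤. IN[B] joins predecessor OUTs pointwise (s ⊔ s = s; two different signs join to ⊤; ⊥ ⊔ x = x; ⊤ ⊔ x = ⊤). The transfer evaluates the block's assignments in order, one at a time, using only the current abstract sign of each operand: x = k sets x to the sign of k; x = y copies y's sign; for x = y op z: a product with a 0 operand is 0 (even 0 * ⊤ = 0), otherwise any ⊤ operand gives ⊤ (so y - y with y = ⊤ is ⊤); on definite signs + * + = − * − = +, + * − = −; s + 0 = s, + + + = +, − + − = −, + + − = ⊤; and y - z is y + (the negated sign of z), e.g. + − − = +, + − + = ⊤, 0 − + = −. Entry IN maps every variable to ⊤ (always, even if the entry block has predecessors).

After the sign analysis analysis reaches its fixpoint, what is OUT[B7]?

Fixpoint table:
  B0: | IN=(all ⊤) | OUT=(all ⊤)
  B1: | IN=(all ⊤) | OUT={a:+, c:+; rest ⊤}
  B2: | IN={a:+, c:+; rest ⊤} | OUT={a:+; rest ⊤}
  B3: | IN={a:+; rest ⊤} | OUT=(all ⊤)
  B4: | IN=(all ⊤) | OUT=(all ⊤)
  B5: | IN=(all ⊤) | OUT={c:0; rest ⊤}
  B6: | IN=(all ⊤) | OUT={e:-; rest ⊤}
  B7: | IN={e:-; rest ⊤} | OUT={e:-; rest ⊤}
  B8: | IN={e:-; rest ⊤} | OUT={e:-, f:+; rest ⊤}

Merge at B7: IN[B7] = OUT[B6] = {a: ⊤, b: ⊤, c: ⊤, d: ⊤, e: -, f: ⊤}
Applying B7's transfer function to that IN value gives OUT[B7] (row B7 above).

Answer: {a: ⊤, b: ⊤, c: ⊤, d: ⊤, e: -, f: ⊤}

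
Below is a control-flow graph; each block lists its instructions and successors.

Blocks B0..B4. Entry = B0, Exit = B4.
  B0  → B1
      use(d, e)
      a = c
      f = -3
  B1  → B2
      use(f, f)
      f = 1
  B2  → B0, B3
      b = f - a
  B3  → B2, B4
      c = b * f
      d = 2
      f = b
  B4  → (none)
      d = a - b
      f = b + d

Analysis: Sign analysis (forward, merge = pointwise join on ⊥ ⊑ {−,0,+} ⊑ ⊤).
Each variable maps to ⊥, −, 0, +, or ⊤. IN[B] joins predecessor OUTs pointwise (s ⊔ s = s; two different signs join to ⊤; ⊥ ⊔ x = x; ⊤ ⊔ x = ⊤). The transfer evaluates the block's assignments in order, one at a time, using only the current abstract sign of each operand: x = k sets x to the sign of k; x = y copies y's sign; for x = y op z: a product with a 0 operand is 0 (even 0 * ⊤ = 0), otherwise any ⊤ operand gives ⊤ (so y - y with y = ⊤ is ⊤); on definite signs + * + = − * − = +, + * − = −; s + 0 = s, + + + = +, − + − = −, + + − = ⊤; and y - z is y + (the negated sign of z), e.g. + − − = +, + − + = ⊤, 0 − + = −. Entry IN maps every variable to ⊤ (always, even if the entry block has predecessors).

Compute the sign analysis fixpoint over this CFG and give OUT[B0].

Converged values:
  B0:  IN=(all ⊤)  OUT={f:-; rest ⊤}
  B1:  IN={f:-; rest ⊤}  OUT={f:+; rest ⊤}
  B2:  IN=(all ⊤)  OUT=(all ⊤)
  B3:  IN=(all ⊤)  OUT={d:+; rest ⊤}
  B4:  IN={d:+; rest ⊤}  OUT=(all ⊤)

Merge at B0 (entry node, so the boundary value (all ⊤) is joined with the incoming edge(s)): IN[B0] = (all ⊤) ⊔ OUT[B2] = {a: ⊤, b: ⊤, c: ⊤, d: ⊤, e: ⊤, f: ⊤}
Applying B0's transfer function to that IN value gives OUT[B0] (row B0 above).

Answer: {a: ⊤, b: ⊤, c: ⊤, d: ⊤, e: ⊤, f: -}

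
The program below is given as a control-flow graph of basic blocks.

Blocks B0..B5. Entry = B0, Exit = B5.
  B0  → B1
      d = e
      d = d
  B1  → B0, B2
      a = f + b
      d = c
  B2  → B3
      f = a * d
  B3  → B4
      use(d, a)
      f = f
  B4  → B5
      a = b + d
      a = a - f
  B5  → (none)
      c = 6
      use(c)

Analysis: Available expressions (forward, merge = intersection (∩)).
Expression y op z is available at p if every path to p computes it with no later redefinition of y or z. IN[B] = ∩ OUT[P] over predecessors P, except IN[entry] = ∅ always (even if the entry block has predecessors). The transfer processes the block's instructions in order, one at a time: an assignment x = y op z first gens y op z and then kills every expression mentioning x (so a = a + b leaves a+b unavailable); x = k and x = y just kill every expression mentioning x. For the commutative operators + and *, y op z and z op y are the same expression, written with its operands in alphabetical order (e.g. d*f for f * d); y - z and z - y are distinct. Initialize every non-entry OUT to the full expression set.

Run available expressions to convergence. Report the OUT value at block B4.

Per-block solution:
  B0:  IN={}  OUT={}
  B1:  IN={}  OUT={b+f}
  B2:  IN={b+f}  OUT={a*d}
  B3:  IN={a*d}  OUT={a*d}
  B4:  IN={a*d}  OUT={b+d}
  B5:  IN={b+d}  OUT={b+d}

Merge at B4: IN[B4] = OUT[B3] = {a*d}
Applying B4's transfer function to that IN value gives OUT[B4] (row B4 above).

Answer: {b+d}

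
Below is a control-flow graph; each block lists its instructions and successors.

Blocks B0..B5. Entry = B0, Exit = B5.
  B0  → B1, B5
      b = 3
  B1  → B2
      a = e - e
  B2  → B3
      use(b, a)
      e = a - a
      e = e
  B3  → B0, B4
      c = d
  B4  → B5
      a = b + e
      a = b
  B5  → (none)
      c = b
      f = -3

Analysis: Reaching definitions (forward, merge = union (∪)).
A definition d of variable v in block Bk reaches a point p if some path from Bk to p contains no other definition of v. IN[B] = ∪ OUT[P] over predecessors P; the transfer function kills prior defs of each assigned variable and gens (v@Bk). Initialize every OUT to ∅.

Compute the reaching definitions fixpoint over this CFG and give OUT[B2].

Converged values:
  B0:   IN={a@B1, b@B0, c@B3, e@B2}   OUT={a@B1, b@B0, c@B3, e@B2}
  B1:   IN={a@B1, b@B0, c@B3, e@B2}   OUT={a@B1, b@B0, c@B3, e@B2}
  B2:   IN={a@B1, b@B0, c@B3, e@B2}   OUT={a@B1, b@B0, c@B3, e@B2}
  B3:   IN={a@B1, b@B0, c@B3, e@B2}   OUT={a@B1, b@B0, c@B3, e@B2}
  B4:   IN={a@B1, b@B0, c@B3, e@B2}   OUT={a@B4, b@B0, c@B3, e@B2}
  B5:   IN={a@B1, a@B4, b@B0, c@B3, e@B2}   OUT={a@B1, a@B4, b@B0, c@B5, e@B2, f@B5}

Merge at B2: IN[B2] = OUT[B1] = {a@B1, b@B0, c@B3, e@B2}
Applying B2's transfer function to that IN value gives OUT[B2] (row B2 above).

Answer: {a@B1, b@B0, c@B3, e@B2}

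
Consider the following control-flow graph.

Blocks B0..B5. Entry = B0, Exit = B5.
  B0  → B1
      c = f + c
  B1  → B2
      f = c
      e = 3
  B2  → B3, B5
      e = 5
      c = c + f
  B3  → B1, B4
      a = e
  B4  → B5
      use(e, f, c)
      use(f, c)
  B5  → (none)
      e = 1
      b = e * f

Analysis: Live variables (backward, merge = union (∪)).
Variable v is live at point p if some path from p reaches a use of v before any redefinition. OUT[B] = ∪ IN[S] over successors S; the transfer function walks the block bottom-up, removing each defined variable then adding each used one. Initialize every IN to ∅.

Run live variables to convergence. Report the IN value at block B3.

Converged values:
  B0:  IN={c, f}  OUT={c}
  B1:  IN={c}  OUT={c, f}
  B2:  IN={c, f}  OUT={c, e, f}
  B3:  IN={c, e, f}  OUT={c, e, f}
  B4:  IN={c, e, f}  OUT={f}
  B5:  IN={f}  OUT={}

Merge at B3: OUT[B3] = IN[B1] ⊔ IN[B4] = {c, e, f}
Applying B3's transfer function to that OUT value gives IN[B3] (row B3 above).

Answer: {c, e, f}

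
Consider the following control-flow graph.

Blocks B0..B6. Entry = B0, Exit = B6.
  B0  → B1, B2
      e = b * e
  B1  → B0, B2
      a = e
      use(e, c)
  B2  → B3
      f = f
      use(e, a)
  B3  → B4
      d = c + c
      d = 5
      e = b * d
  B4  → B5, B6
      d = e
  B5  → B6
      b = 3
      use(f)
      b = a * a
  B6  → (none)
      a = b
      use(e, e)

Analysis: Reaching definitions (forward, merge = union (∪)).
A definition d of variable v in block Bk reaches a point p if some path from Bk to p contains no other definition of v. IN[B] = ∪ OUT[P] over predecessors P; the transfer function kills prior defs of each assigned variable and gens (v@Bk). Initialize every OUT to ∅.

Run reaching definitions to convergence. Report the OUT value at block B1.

Converged values:
  B0:   IN={a@B1, e@B0}   OUT={a@B1, e@B0}
  B1:   IN={a@B1, e@B0}   OUT={a@B1, e@B0}
  B2:   IN={a@B1, e@B0}   OUT={a@B1, e@B0, f@B2}
  B3:   IN={a@B1, e@B0, f@B2}   OUT={a@B1, d@B3, e@B3, f@B2}
  B4:   IN={a@B1, d@B3, e@B3, f@B2}   OUT={a@B1, d@B4, e@B3, f@B2}
  B5:   IN={a@B1, d@B4, e@B3, f@B2}   OUT={a@B1, b@B5, d@B4, e@B3, f@B2}
  B6:   IN={a@B1, b@B5, d@B4, e@B3, f@B2}   OUT={a@B6, b@B5, d@B4, e@B3, f@B2}

Merge at B1: IN[B1] = OUT[B0] = {a@B1, e@B0}
Applying B1's transfer function to that IN value gives OUT[B1] (row B1 above).

Answer: {a@B1, e@B0}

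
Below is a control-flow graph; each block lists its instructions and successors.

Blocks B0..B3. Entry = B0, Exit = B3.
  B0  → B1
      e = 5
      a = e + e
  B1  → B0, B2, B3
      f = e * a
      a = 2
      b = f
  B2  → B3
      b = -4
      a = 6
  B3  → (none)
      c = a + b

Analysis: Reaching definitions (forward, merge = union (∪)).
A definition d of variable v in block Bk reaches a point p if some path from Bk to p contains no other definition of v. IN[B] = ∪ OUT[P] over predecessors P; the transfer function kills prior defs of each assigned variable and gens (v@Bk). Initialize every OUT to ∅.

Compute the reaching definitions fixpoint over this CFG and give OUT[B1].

Converged values:
  B0: | IN={a@B1, b@B1, e@B0, f@B1} | OUT={a@B0, b@B1, e@B0, f@B1}
  B1: | IN={a@B0, b@B1, e@B0, f@B1} | OUT={a@B1, b@B1, e@B0, f@B1}
  B2: | IN={a@B1, b@B1, e@B0, f@B1} | OUT={a@B2, b@B2, e@B0, f@B1}
  B3: | IN={a@B1, a@B2, b@B1, b@B2, e@B0, f@B1} | OUT={a@B1, a@B2, b@B1, b@B2, c@B3, e@B0, f@B1}

Merge at B1: IN[B1] = OUT[B0] = {a@B0, b@B1, e@B0, f@B1}
Applying B1's transfer function to that IN value gives OUT[B1] (row B1 above).

Answer: {a@B1, b@B1, e@B0, f@B1}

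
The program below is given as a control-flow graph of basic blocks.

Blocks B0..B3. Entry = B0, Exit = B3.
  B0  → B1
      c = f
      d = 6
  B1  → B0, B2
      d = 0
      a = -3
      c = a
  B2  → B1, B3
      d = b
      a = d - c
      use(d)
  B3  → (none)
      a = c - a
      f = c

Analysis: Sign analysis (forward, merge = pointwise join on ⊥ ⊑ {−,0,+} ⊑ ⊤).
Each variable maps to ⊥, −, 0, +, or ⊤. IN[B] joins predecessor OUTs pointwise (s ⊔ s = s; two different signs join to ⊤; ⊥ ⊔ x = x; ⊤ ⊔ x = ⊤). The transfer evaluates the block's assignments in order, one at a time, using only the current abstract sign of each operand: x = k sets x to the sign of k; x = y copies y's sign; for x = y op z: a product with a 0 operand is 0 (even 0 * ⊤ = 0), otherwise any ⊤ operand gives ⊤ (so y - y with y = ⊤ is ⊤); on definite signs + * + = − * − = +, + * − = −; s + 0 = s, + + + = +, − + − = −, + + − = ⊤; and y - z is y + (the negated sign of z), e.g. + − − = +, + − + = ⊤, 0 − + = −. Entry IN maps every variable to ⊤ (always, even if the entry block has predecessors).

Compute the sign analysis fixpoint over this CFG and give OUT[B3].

Converged values:
  B0: | IN=(all ⊤) | OUT={d:+; rest ⊤}
  B1: | IN=(all ⊤) | OUT={a:-, c:-, d:0; rest ⊤}
  B2: | IN={a:-, c:-, d:0; rest ⊤} | OUT={c:-; rest ⊤}
  B3: | IN={c:-; rest ⊤} | OUT={c:-, f:-; rest ⊤}

Merge at B3: IN[B3] = OUT[B2] = {a: ⊤, b: ⊤, c: -, d: ⊤, e: ⊤, f: ⊤}
Applying B3's transfer function to that IN value gives OUT[B3] (row B3 above).

Answer: {a: ⊤, b: ⊤, c: -, d: ⊤, e: ⊤, f: -}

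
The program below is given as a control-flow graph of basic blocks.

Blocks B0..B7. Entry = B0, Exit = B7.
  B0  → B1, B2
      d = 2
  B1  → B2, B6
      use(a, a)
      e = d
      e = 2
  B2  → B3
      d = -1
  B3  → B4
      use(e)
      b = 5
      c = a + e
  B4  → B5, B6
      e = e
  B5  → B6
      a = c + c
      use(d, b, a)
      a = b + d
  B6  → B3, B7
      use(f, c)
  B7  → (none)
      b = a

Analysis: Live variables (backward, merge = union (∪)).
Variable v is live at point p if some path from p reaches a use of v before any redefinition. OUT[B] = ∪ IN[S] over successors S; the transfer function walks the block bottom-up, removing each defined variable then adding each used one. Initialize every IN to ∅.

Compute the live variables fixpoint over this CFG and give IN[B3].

Converged values:
  B0:   IN={a, c, e, f}   OUT={a, c, d, e, f}
  B1:   IN={a, c, d, f}   OUT={a, c, d, e, f}
  B2:   IN={a, e, f}   OUT={a, d, e, f}
  B3:   IN={a, d, e, f}   OUT={a, b, c, d, e, f}
  B4:   IN={a, b, c, d, e, f}   OUT={a, b, c, d, e, f}
  B5:   IN={b, c, d, e, f}   OUT={a, c, d, e, f}
  B6:   IN={a, c, d, e, f}   OUT={a, d, e, f}
  B7:   IN={a}   OUT={}

Merge at B3: OUT[B3] = IN[B4] = {a, b, c, d, e, f}
Applying B3's transfer function to that OUT value gives IN[B3] (row B3 above).

Answer: {a, d, e, f}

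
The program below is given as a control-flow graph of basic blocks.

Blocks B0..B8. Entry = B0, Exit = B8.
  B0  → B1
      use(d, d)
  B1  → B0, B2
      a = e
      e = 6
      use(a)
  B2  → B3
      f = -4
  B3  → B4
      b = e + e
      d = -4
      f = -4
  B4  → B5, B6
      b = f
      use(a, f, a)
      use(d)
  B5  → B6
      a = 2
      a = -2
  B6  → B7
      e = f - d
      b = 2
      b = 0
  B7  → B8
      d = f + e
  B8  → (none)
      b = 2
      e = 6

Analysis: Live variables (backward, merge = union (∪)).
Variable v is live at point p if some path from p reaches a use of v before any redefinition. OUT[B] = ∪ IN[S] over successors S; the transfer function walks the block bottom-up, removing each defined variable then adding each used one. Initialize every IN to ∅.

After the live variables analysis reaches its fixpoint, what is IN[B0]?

Answer: {d, e}

Working:
Fixpoint table:
  B0: | IN={d, e} | OUT={d, e}
  B1: | IN={d, e} | OUT={a, d, e}
  B2: | IN={a, e} | OUT={a, e}
  B3: | IN={a, e} | OUT={a, d, f}
  B4: | IN={a, d, f} | OUT={d, f}
  B5: | IN={d, f} | OUT={d, f}
  B6: | IN={d, f} | OUT={e, f}
  B7: | IN={e, f} | OUT={}
  B8: | IN={} | OUT={}

Merge at B0: OUT[B0] = IN[B1] = {d, e}
Applying B0's transfer function to that OUT value gives IN[B0] (row B0 above).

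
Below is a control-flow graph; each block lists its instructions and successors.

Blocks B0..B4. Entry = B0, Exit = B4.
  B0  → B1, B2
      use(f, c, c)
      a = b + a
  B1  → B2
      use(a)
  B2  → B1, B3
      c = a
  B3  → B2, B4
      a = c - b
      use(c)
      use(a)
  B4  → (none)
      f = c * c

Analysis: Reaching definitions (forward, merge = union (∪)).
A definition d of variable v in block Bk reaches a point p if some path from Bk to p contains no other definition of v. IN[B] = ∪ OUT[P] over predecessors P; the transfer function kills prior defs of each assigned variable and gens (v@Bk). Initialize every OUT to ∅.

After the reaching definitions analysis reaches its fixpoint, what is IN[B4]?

Converged values:
  B0: | IN={} | OUT={a@B0}
  B1: | IN={a@B0, a@B3, c@B2} | OUT={a@B0, a@B3, c@B2}
  B2: | IN={a@B0, a@B3, c@B2} | OUT={a@B0, a@B3, c@B2}
  B3: | IN={a@B0, a@B3, c@B2} | OUT={a@B3, c@B2}
  B4: | IN={a@B3, c@B2} | OUT={a@B3, c@B2, f@B4}

Merge at B4: IN[B4] = OUT[B3] = {a@B3, c@B2}

Answer: {a@B3, c@B2}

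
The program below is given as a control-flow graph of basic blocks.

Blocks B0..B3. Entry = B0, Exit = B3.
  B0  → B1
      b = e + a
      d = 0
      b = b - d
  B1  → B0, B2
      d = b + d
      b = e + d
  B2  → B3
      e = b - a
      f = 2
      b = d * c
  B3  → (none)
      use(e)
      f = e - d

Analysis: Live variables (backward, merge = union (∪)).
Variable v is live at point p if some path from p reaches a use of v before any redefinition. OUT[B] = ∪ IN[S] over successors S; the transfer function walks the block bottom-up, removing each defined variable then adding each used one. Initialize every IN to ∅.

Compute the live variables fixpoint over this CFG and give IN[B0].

Per-block solution:
  B0:  IN={a, c, e}  OUT={a, b, c, d, e}
  B1:  IN={a, b, c, d, e}  OUT={a, b, c, d, e}
  B2:  IN={a, b, c, d}  OUT={d, e}
  B3:  IN={d, e}  OUT={}

Merge at B0: OUT[B0] = IN[B1] = {a, b, c, d, e}
Applying B0's transfer function to that OUT value gives IN[B0] (row B0 above).

Answer: {a, c, e}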